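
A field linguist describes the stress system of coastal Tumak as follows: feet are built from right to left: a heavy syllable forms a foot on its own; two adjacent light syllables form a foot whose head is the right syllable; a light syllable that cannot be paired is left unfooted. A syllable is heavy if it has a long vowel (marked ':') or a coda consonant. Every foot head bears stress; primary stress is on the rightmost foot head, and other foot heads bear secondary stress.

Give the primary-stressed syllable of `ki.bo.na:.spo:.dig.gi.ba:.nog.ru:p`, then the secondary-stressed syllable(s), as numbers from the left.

Weights: 1 ki L, 2 bo L, 3 na: H, 4 spo: H, 5 dig H, 6 gi L, 7 ba: H, 8 nog H, 9 ru:p H.
Parse right to left (heavy = foot alone; LL = one foot; stranded L unfooted): (ki.ˈbo) (ˈna:) (ˈspo:) (ˈdig) gi (ˈba:) (ˈnog) (ˈru:p).
Foot heads: 2, 3, 4, 5, 7, 8, 9.
Primary stress on the rightmost head = syllable 9.
Secondary stress on 2, 3, 4, 5, 7, 8: ki.ˌbo.ˌna:.ˌspo:.ˌdig.gi.ˌba:.ˌnog.ˈru:p.

primary 9, secondary 2, 3, 4, 5, 7, 8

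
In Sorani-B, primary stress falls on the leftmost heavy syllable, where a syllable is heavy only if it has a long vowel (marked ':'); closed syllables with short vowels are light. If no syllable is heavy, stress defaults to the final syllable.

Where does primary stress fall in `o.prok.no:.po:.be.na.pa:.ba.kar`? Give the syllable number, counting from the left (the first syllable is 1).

3

Weights: 1 o L, 2 prok L, 3 no: H, 4 po: H, 5 be L, 6 na L, 7 pa: H, 8 ba L, 9 kar L.
Heavy syllables in the domain: 3, 4, 7. The leftmost is syllable 3 (no:).
Primary stress: syllable 3 → o.prok.ˈno:.po:.be.na.pa:.ba.kar.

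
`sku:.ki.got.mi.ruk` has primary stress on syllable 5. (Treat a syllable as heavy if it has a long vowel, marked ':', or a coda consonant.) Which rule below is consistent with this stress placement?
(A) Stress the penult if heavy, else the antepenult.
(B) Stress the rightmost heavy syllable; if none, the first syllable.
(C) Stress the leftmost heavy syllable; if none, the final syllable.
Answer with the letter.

B

Rule A → syllable 3 (observed: 5).
Rule B → syllable 5 ✓.
Rule C → syllable 1 (observed: 5).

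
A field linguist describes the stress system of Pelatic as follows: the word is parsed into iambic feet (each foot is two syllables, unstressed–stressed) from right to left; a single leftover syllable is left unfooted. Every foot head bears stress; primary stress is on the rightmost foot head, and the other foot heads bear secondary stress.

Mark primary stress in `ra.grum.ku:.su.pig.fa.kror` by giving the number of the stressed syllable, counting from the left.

Parse right to left into iambic (σˈσ) feet: ra (grum.ˈku:) (su.ˈpig) (fa.ˈkror). Syllable 1 is left unfooted.
Foot heads (stressed positions): 3, 5, 7.
End Rule Rightmost: primary stress on the rightmost head = syllable 7.
Primary stress: syllable 7 → ra.grum.ku:.su.pig.fa.ˈkror.

7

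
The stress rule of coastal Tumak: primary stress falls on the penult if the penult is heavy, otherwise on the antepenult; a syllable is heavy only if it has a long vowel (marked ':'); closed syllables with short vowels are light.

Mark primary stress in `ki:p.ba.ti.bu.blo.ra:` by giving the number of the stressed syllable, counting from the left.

4

Weights: 4 bu L, 5 blo L, 6 ra: H.
The penult (syllable 5, blo) is light, so stress falls on the antepenult (syllable 4, bu).
Primary stress: syllable 4 → ki:p.ba.ti.ˈbu.blo.ra:.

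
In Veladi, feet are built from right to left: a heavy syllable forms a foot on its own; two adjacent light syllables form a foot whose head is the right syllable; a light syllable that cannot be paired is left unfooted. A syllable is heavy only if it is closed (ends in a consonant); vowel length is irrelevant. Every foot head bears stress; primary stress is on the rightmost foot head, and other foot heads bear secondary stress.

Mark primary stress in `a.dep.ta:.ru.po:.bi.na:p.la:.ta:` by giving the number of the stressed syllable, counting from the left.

9

Weights: 1 a L, 2 dep H, 3 ta: L, 4 ru L, 5 po: L, 6 bi L, 7 na:p H, 8 la: L, 9 ta: L.
Parse right to left (heavy = foot alone; LL = one foot; stranded L unfooted): a (ˈdep) (ta:.ˈru) (po:.ˈbi) (ˈna:p) (la:.ˈta:).
Foot heads: 2, 4, 6, 7, 9.
Primary stress on the rightmost head = syllable 9.
Primary stress: syllable 9 → a.dep.ta:.ru.po:.bi.na:p.la:.ˈta:.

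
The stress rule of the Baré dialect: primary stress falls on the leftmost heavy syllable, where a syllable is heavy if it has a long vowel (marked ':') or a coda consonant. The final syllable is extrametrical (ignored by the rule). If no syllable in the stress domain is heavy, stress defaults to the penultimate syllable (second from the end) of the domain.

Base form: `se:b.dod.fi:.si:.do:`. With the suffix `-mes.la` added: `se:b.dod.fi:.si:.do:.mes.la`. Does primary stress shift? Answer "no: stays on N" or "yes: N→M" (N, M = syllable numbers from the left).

Base `se:b.dod.fi:.si:.do:` (5 syllables):
  The final syllable (5, do:) is extrametrical; the stress domain is syllables 1–4.
  Weights: 1 se:b H, 2 dod H, 3 fi: H, 4 si: H.
  Heavy syllables in the domain: 1, 2, 3, 4. The leftmost is syllable 1 (se:b).
  → primary stress on syllable 1.
Suffixed `se:b.dod.fi:.si:.do:.mes.la` (7 syllables):
  The final syllable (7, la) is extrametrical; the stress domain is syllables 1–6.
  Weights: 1 se:b H, 2 dod H, 3 fi: H, 4 si: H, 5 do: H, 6 mes H.
  Heavy syllables in the domain: 1, 2, 3, 4, 5, 6. The leftmost is syllable 1 (se:b).
  → primary stress on syllable 1.

no: stays on 1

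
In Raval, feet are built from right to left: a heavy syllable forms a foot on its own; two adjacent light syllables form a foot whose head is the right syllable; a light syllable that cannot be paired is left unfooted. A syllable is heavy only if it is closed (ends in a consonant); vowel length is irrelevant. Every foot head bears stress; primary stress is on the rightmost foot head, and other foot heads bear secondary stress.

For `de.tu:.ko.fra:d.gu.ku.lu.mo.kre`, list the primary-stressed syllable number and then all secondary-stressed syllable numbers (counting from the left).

Weights: 1 de L, 2 tu: L, 3 ko L, 4 fra:d H, 5 gu L, 6 ku L, 7 lu L, 8 mo L, 9 kre L.
Parse right to left (heavy = foot alone; LL = one foot; stranded L unfooted): de (tu:.ˈko) (ˈfra:d) gu (ku.ˈlu) (mo.ˈkre).
Foot heads: 3, 4, 7, 9.
Primary stress on the rightmost head = syllable 9.
Secondary stress on 3, 4, 7: de.tu:.ˌko.ˌfra:d.gu.ku.ˌlu.mo.ˈkre.

primary 9, secondary 3, 4, 7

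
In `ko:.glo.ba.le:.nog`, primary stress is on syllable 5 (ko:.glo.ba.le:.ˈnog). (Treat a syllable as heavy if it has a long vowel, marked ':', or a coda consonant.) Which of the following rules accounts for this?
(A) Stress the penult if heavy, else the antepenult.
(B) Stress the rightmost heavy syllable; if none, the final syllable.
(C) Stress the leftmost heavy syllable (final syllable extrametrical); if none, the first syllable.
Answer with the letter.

B

Rule A → syllable 4 (observed: 5).
Rule B → syllable 5 ✓.
Rule C → syllable 1 (observed: 5).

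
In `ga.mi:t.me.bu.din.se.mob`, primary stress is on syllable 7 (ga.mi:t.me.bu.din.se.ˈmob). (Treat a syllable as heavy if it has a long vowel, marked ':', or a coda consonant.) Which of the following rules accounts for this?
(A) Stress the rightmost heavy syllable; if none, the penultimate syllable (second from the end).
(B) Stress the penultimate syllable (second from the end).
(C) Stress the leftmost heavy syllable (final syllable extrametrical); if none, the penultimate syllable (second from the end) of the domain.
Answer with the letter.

A

Rule A → syllable 7 ✓.
Rule B → syllable 6 (observed: 7).
Rule C → syllable 2 (observed: 7).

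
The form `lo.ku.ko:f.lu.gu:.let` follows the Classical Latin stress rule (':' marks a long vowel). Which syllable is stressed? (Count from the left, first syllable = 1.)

Classical Latin: stress the penult if heavy (long vowel or closed), else the antepenult.
Weights: 4 lu L, 5 gu: H, 6 let H.
The penult (syllable 5, gu:) is heavy, so it takes stress.
Stress on syllable 5: lo.ku.ko:f.lu.ˈgu:.let.

5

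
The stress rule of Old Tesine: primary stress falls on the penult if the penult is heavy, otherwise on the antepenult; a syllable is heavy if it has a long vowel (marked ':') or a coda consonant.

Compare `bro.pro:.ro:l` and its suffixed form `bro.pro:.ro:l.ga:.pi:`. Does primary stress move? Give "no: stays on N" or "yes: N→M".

Base `bro.pro:.ro:l` (3 syllables):
  Weights: 1 bro L, 2 pro: H, 3 ro:l H.
  The penult (syllable 2, pro:) is heavy, so it takes stress.
  → primary stress on syllable 2.
Suffixed `bro.pro:.ro:l.ga:.pi:` (5 syllables):
  Weights: 3 ro:l H, 4 ga: H, 5 pi: H.
  The penult (syllable 4, ga:) is heavy, so it takes stress.
  → primary stress on syllable 4.

yes: 2→4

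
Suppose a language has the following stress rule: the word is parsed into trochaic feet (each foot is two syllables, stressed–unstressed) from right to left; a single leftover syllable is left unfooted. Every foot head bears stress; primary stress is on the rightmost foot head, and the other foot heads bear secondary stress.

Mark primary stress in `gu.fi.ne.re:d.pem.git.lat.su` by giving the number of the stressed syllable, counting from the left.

7

Parse right to left into trochaic (ˈσσ) feet: (ˈgu.fi) (ˈne.re:d) (ˈpem.git) (ˈlat.su).
Foot heads (stressed positions): 1, 3, 5, 7.
End Rule Rightmost: primary stress on the rightmost head = syllable 7.
Primary stress: syllable 7 → gu.fi.ne.re:d.pem.git.ˈlat.su.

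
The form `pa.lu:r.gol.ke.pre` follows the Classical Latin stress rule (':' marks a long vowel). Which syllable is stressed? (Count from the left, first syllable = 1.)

3

Classical Latin: stress the penult if heavy (long vowel or closed), else the antepenult.
Weights: 3 gol H, 4 ke L, 5 pre L.
The penult (syllable 4, ke) is light, so stress falls on the antepenult (syllable 3, gol).
Stress on syllable 3: pa.lu:r.ˈgol.ke.pre.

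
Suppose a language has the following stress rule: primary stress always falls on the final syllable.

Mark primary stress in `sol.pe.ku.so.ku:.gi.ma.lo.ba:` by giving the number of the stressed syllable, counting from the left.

The word has 9 syllables; the final syllable is syllable 9 (ba:).
Primary stress: syllable 9 → sol.pe.ku.so.ku:.gi.ma.lo.ˈba:.

9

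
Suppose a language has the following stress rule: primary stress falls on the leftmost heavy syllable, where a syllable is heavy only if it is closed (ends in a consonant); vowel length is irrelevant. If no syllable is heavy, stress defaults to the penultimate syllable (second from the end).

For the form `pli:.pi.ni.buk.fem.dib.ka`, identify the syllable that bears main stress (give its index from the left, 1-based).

Weights: 1 pli: L, 2 pi L, 3 ni L, 4 buk H, 5 fem H, 6 dib H, 7 ka L.
Heavy syllables in the domain: 4, 5, 6. The leftmost is syllable 4 (buk).
Primary stress: syllable 4 → pli:.pi.ni.ˈbuk.fem.dib.ka.

4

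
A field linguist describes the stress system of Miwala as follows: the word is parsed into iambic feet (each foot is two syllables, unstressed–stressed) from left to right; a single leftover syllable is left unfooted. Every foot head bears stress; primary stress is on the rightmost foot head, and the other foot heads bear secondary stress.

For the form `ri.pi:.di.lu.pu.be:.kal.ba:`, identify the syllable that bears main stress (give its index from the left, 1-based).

8

Parse left to right into iambic (σˈσ) feet: (ri.ˈpi:) (di.ˈlu) (pu.ˈbe:) (kal.ˈba:).
Foot heads (stressed positions): 2, 4, 6, 8.
End Rule Rightmost: primary stress on the rightmost head = syllable 8.
Primary stress: syllable 8 → ri.pi:.di.lu.pu.be:.kal.ˈba:.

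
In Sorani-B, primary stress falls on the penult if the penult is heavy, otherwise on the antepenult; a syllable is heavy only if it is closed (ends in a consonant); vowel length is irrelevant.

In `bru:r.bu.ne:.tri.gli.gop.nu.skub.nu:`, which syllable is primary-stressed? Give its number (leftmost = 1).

Weights: 7 nu L, 8 skub H, 9 nu: L.
The penult (syllable 8, skub) is heavy, so it takes stress.
Primary stress: syllable 8 → bru:r.bu.ne:.tri.gli.gop.nu.ˈskub.nu:.

8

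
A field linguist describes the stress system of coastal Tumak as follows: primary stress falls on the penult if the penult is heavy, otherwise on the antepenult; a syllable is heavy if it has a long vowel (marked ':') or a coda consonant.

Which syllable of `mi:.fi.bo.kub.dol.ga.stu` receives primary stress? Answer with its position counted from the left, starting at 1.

Weights: 5 dol H, 6 ga L, 7 stu L.
The penult (syllable 6, ga) is light, so stress falls on the antepenult (syllable 5, dol).
Primary stress: syllable 5 → mi:.fi.bo.kub.ˈdol.ga.stu.

5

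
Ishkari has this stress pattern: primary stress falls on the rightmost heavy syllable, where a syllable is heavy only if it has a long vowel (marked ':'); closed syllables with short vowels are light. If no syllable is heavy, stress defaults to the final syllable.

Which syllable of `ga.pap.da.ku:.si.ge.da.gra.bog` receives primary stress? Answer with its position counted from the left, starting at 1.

4

Weights: 1 ga L, 2 pap L, 3 da L, 4 ku: H, 5 si L, 6 ge L, 7 da L, 8 gra L, 9 bog L.
Heavy syllables in the domain: 4. The rightmost is syllable 4 (ku:).
Primary stress: syllable 4 → ga.pap.da.ˈku:.si.ge.da.gra.bog.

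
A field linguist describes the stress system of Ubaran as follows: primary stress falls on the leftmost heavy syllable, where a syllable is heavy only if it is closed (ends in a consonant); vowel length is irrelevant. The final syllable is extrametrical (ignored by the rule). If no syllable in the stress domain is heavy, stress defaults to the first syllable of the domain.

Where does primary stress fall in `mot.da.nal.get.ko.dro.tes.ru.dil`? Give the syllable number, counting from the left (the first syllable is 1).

1

The final syllable (9, dil) is extrametrical; the stress domain is syllables 1–8.
Weights: 1 mot H, 2 da L, 3 nal H, 4 get H, 5 ko L, 6 dro L, 7 tes H, 8 ru L.
Heavy syllables in the domain: 1, 3, 4, 7. The leftmost is syllable 1 (mot).
Primary stress: syllable 1 → ˈmot.da.nal.get.ko.dro.tes.ru.dil.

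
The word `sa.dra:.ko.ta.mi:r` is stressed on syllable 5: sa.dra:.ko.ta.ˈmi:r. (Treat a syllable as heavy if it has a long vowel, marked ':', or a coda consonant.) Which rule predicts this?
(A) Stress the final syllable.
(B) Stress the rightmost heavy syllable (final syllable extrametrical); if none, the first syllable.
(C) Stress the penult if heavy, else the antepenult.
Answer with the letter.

A

Rule A → syllable 5 ✓.
Rule B → syllable 2 (observed: 5).
Rule C → syllable 3 (observed: 5).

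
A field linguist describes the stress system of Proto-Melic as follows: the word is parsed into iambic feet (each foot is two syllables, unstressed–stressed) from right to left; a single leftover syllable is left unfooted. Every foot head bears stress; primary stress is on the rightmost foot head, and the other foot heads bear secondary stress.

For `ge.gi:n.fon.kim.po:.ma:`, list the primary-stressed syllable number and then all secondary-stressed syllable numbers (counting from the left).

primary 6, secondary 2, 4

Parse right to left into iambic (σˈσ) feet: (ge.ˈgi:n) (fon.ˈkim) (po:.ˈma:).
Foot heads (stressed positions): 2, 4, 6.
End Rule Rightmost: primary stress on the rightmost head = syllable 6.
Secondary stress on 2, 4: ge.ˌgi:n.fon.ˌkim.po:.ˈma:.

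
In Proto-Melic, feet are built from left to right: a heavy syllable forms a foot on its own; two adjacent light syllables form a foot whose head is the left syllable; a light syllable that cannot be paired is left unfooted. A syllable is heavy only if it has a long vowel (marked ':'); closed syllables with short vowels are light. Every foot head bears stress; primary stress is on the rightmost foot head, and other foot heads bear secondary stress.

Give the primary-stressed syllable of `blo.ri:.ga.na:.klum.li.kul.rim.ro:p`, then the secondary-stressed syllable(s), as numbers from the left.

Weights: 1 blo L, 2 ri: H, 3 ga L, 4 na: H, 5 klum L, 6 li L, 7 kul L, 8 rim L, 9 ro:p H.
Parse left to right (heavy = foot alone; LL = one foot; stranded L unfooted): blo (ˈri:) ga (ˈna:) (ˈklum.li) (ˈkul.rim) (ˈro:p).
Foot heads: 2, 4, 5, 7, 9.
Primary stress on the rightmost head = syllable 9.
Secondary stress on 2, 4, 5, 7: blo.ˌri:.ga.ˌna:.ˌklum.li.ˌkul.rim.ˈro:p.

primary 9, secondary 2, 4, 5, 7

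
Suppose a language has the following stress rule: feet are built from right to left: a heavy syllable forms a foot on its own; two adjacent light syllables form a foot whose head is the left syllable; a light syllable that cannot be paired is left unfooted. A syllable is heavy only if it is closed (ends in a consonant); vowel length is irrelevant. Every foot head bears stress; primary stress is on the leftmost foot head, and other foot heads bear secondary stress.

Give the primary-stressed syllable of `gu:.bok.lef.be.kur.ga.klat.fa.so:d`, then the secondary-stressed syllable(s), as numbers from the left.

primary 2, secondary 3, 5, 7, 9

Weights: 1 gu: L, 2 bok H, 3 lef H, 4 be L, 5 kur H, 6 ga L, 7 klat H, 8 fa L, 9 so:d H.
Parse right to left (heavy = foot alone; LL = one foot; stranded L unfooted): gu: (ˈbok) (ˈlef) be (ˈkur) ga (ˈklat) fa (ˈso:d).
Foot heads: 2, 3, 5, 7, 9.
Primary stress on the leftmost head = syllable 2.
Secondary stress on 3, 5, 7, 9: gu:.ˈbok.ˌlef.be.ˌkur.ga.ˌklat.fa.ˌso:d.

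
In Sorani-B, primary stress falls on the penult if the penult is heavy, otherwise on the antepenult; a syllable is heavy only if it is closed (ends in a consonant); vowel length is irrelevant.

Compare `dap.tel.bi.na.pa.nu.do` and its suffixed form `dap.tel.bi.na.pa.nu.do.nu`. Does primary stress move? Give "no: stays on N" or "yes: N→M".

Base `dap.tel.bi.na.pa.nu.do` (7 syllables):
  Weights: 5 pa L, 6 nu L, 7 do L.
  The penult (syllable 6, nu) is light, so stress falls on the antepenult (syllable 5, pa).
  → primary stress on syllable 5.
Suffixed `dap.tel.bi.na.pa.nu.do.nu` (8 syllables):
  Weights: 6 nu L, 7 do L, 8 nu L.
  The penult (syllable 7, do) is light, so stress falls on the antepenult (syllable 6, nu).
  → primary stress on syllable 6.

yes: 5→6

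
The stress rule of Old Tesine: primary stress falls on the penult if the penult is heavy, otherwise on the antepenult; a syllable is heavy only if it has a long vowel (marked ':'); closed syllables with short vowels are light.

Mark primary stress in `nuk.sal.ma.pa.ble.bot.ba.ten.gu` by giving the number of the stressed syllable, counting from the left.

Weights: 7 ba L, 8 ten L, 9 gu L.
The penult (syllable 8, ten) is light, so stress falls on the antepenult (syllable 7, ba).
Primary stress: syllable 7 → nuk.sal.ma.pa.ble.bot.ˈba.ten.gu.

7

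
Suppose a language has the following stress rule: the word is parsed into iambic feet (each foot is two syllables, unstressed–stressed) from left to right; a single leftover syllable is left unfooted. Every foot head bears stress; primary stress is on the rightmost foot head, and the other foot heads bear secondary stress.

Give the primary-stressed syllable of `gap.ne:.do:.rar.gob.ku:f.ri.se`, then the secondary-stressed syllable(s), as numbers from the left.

Parse left to right into iambic (σˈσ) feet: (gap.ˈne:) (do:.ˈrar) (gob.ˈku:f) (ri.ˈse).
Foot heads (stressed positions): 2, 4, 6, 8.
End Rule Rightmost: primary stress on the rightmost head = syllable 8.
Secondary stress on 2, 4, 6: gap.ˌne:.do:.ˌrar.gob.ˌku:f.ri.ˈse.

primary 8, secondary 2, 4, 6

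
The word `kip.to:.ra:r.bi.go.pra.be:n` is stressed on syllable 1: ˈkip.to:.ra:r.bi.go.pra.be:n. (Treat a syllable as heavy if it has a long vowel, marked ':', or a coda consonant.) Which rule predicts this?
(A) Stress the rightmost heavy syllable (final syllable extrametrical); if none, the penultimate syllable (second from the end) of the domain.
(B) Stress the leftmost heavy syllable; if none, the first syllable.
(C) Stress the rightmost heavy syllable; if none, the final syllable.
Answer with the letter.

Rule A → syllable 3 (observed: 1).
Rule B → syllable 1 ✓.
Rule C → syllable 7 (observed: 1).

B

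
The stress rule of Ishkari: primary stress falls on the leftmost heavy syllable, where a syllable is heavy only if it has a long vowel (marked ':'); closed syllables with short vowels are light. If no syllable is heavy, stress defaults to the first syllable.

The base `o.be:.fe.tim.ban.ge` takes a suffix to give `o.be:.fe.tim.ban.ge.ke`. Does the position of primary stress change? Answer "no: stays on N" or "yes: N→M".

Base `o.be:.fe.tim.ban.ge` (6 syllables):
  Weights: 1 o L, 2 be: H, 3 fe L, 4 tim L, 5 ban L, 6 ge L.
  Heavy syllables in the domain: 2. The leftmost is syllable 2 (be:).
  → primary stress on syllable 2.
Suffixed `o.be:.fe.tim.ban.ge.ke` (7 syllables):
  Weights: 1 o L, 2 be: H, 3 fe L, 4 tim L, 5 ban L, 6 ge L, 7 ke L.
  Heavy syllables in the domain: 2. The leftmost is syllable 2 (be:).
  → primary stress on syllable 2.

no: stays on 2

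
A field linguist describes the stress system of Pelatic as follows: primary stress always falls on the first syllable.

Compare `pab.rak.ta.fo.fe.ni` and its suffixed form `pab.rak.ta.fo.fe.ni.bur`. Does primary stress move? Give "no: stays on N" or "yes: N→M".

Base `pab.rak.ta.fo.fe.ni` (6 syllables):
  The word has 6 syllables; the first syllable is syllable 1 (pab).
  → primary stress on syllable 1.
Suffixed `pab.rak.ta.fo.fe.ni.bur` (7 syllables):
  The word has 7 syllables; the first syllable is syllable 1 (pab).
  → primary stress on syllable 1.

no: stays on 1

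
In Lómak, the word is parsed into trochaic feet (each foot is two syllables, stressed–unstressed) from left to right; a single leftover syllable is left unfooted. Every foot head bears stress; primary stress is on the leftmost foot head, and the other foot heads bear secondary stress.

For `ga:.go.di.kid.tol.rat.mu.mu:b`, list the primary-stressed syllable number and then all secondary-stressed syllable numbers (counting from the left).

Parse left to right into trochaic (ˈσσ) feet: (ˈga:.go) (ˈdi.kid) (ˈtol.rat) (ˈmu.mu:b).
Foot heads (stressed positions): 1, 3, 5, 7.
End Rule Leftmost: primary stress on the leftmost head = syllable 1.
Secondary stress on 3, 5, 7: ˈga:.go.ˌdi.kid.ˌtol.rat.ˌmu.mu:b.

primary 1, secondary 3, 5, 7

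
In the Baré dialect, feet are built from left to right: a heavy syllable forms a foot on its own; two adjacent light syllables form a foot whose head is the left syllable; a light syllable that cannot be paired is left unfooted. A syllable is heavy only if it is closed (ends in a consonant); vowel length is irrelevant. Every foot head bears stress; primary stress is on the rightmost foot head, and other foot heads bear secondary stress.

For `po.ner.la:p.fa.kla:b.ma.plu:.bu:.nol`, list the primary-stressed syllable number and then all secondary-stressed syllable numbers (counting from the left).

primary 9, secondary 2, 3, 5, 6

Weights: 1 po L, 2 ner H, 3 la:p H, 4 fa L, 5 kla:b H, 6 ma L, 7 plu: L, 8 bu: L, 9 nol H.
Parse left to right (heavy = foot alone; LL = one foot; stranded L unfooted): po (ˈner) (ˈla:p) fa (ˈkla:b) (ˈma.plu:) bu: (ˈnol).
Foot heads: 2, 3, 5, 6, 9.
Primary stress on the rightmost head = syllable 9.
Secondary stress on 2, 3, 5, 6: po.ˌner.ˌla:p.fa.ˌkla:b.ˌma.plu:.bu:.ˈnol.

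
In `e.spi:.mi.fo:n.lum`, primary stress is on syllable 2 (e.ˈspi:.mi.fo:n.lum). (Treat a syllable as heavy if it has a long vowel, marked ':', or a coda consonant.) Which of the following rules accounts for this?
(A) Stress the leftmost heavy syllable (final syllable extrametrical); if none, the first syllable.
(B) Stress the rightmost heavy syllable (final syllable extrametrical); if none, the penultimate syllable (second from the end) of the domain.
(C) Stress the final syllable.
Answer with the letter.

Rule A → syllable 2 ✓.
Rule B → syllable 4 (observed: 2).
Rule C → syllable 5 (observed: 2).

A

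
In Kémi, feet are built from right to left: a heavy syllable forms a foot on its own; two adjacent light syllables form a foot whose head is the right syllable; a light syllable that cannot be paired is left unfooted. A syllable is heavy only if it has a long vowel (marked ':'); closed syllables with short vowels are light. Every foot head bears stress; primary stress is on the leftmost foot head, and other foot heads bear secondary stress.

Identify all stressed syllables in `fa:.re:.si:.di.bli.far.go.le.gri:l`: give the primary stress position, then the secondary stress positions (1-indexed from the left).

Weights: 1 fa: H, 2 re: H, 3 si: H, 4 di L, 5 bli L, 6 far L, 7 go L, 8 le L, 9 gri:l H.
Parse right to left (heavy = foot alone; LL = one foot; stranded L unfooted): (ˈfa:) (ˈre:) (ˈsi:) di (bli.ˈfar) (go.ˈle) (ˈgri:l).
Foot heads: 1, 2, 3, 6, 8, 9.
Primary stress on the leftmost head = syllable 1.
Secondary stress on 2, 3, 6, 8, 9: ˈfa:.ˌre:.ˌsi:.di.bli.ˌfar.go.ˌle.ˌgri:l.

primary 1, secondary 2, 3, 6, 8, 9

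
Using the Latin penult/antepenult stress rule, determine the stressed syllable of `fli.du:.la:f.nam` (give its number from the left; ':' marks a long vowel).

3

Classical Latin: stress the penult if heavy (long vowel or closed), else the antepenult.
Weights: 2 du: H, 3 la:f H, 4 nam H.
The penult (syllable 3, la:f) is heavy, so it takes stress.
Stress on syllable 3: fli.du:.ˈla:f.nam.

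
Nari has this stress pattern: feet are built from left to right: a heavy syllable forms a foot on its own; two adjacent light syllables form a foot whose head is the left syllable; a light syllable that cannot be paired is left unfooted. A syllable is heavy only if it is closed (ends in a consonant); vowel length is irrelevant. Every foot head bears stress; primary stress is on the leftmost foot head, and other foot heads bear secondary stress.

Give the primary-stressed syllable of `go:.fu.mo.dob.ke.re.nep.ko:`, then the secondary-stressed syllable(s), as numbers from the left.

primary 1, secondary 4, 5, 7

Weights: 1 go: L, 2 fu L, 3 mo L, 4 dob H, 5 ke L, 6 re L, 7 nep H, 8 ko: L.
Parse left to right (heavy = foot alone; LL = one foot; stranded L unfooted): (ˈgo:.fu) mo (ˈdob) (ˈke.re) (ˈnep) ko:.
Foot heads: 1, 4, 5, 7.
Primary stress on the leftmost head = syllable 1.
Secondary stress on 4, 5, 7: ˈgo:.fu.mo.ˌdob.ˌke.re.ˌnep.ko:.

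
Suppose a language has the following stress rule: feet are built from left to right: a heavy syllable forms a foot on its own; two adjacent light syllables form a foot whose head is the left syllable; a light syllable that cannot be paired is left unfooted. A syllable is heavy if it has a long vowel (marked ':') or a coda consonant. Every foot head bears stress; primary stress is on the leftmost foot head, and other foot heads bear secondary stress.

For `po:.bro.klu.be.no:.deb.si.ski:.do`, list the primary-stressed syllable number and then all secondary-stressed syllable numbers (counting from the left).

Weights: 1 po: H, 2 bro L, 3 klu L, 4 be L, 5 no: H, 6 deb H, 7 si L, 8 ski: H, 9 do L.
Parse left to right (heavy = foot alone; LL = one foot; stranded L unfooted): (ˈpo:) (ˈbro.klu) be (ˈno:) (ˈdeb) si (ˈski:) do.
Foot heads: 1, 2, 5, 6, 8.
Primary stress on the leftmost head = syllable 1.
Secondary stress on 2, 5, 6, 8: ˈpo:.ˌbro.klu.be.ˌno:.ˌdeb.si.ˌski:.do.

primary 1, secondary 2, 5, 6, 8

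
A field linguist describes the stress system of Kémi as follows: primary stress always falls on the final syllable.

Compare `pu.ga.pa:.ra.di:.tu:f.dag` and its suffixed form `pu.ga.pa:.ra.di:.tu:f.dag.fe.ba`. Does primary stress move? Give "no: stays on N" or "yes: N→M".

yes: 7→9

Base `pu.ga.pa:.ra.di:.tu:f.dag` (7 syllables):
  The word has 7 syllables; the final syllable is syllable 7 (dag).
  → primary stress on syllable 7.
Suffixed `pu.ga.pa:.ra.di:.tu:f.dag.fe.ba` (9 syllables):
  The word has 9 syllables; the final syllable is syllable 9 (ba).
  → primary stress on syllable 9.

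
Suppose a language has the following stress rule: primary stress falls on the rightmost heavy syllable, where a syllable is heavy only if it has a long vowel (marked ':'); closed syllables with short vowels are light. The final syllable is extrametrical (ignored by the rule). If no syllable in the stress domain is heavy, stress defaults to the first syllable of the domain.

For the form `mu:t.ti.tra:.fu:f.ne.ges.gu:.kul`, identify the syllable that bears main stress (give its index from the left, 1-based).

The final syllable (8, kul) is extrametrical; the stress domain is syllables 1–7.
Weights: 1 mu:t H, 2 ti L, 3 tra: H, 4 fu:f H, 5 ne L, 6 ges L, 7 gu: H.
Heavy syllables in the domain: 1, 3, 4, 7. The rightmost is syllable 7 (gu:).
Primary stress: syllable 7 → mu:t.ti.tra:.fu:f.ne.ges.ˈgu:.kul.

7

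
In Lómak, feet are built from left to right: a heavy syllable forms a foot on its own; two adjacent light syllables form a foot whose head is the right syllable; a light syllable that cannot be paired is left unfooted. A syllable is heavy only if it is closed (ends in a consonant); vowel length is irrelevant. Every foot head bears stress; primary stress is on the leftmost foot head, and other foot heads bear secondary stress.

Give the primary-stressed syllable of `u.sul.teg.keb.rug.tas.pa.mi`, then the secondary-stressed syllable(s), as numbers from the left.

primary 2, secondary 3, 4, 5, 6, 8

Weights: 1 u L, 2 sul H, 3 teg H, 4 keb H, 5 rug H, 6 tas H, 7 pa L, 8 mi L.
Parse left to right (heavy = foot alone; LL = one foot; stranded L unfooted): u (ˈsul) (ˈteg) (ˈkeb) (ˈrug) (ˈtas) (pa.ˈmi).
Foot heads: 2, 3, 4, 5, 6, 8.
Primary stress on the leftmost head = syllable 2.
Secondary stress on 3, 4, 5, 6, 8: u.ˈsul.ˌteg.ˌkeb.ˌrug.ˌtas.pa.ˌmi.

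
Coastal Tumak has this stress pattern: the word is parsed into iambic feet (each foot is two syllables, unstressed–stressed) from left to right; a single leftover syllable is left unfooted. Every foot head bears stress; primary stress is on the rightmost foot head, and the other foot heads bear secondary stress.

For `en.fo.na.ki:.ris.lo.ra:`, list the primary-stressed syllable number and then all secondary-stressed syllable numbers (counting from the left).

primary 6, secondary 2, 4

Parse left to right into iambic (σˈσ) feet: (en.ˈfo) (na.ˈki:) (ris.ˈlo) ra:. Syllable 7 is left unfooted.
Foot heads (stressed positions): 2, 4, 6.
End Rule Rightmost: primary stress on the rightmost head = syllable 6.
Secondary stress on 2, 4: en.ˌfo.na.ˌki:.ris.ˈlo.ra:.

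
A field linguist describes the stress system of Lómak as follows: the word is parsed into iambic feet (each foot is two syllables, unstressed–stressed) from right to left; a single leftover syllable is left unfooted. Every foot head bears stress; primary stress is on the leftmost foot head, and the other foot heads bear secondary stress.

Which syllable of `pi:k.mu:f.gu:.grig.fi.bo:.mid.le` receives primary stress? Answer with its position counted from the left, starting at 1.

2

Parse right to left into iambic (σˈσ) feet: (pi:k.ˈmu:f) (gu:.ˈgrig) (fi.ˈbo:) (mid.ˈle).
Foot heads (stressed positions): 2, 4, 6, 8.
End Rule Leftmost: primary stress on the leftmost head = syllable 2.
Primary stress: syllable 2 → pi:k.ˈmu:f.gu:.grig.fi.bo:.mid.le.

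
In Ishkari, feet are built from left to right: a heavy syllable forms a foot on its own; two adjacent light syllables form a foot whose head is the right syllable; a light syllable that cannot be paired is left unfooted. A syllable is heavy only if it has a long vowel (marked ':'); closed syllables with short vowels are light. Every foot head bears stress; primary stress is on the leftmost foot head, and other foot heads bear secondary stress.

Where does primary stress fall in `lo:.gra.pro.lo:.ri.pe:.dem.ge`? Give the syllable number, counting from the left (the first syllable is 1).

1

Weights: 1 lo: H, 2 gra L, 3 pro L, 4 lo: H, 5 ri L, 6 pe: H, 7 dem L, 8 ge L.
Parse left to right (heavy = foot alone; LL = one foot; stranded L unfooted): (ˈlo:) (gra.ˈpro) (ˈlo:) ri (ˈpe:) (dem.ˈge).
Foot heads: 1, 3, 4, 6, 8.
Primary stress on the leftmost head = syllable 1.
Primary stress: syllable 1 → ˈlo:.gra.pro.lo:.ri.pe:.dem.ge.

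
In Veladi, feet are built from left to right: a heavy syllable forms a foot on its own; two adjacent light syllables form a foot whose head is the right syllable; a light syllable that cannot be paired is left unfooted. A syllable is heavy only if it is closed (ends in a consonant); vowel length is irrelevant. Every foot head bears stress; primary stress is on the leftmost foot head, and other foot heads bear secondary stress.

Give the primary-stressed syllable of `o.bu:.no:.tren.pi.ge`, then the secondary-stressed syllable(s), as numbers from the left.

primary 2, secondary 4, 6

Weights: 1 o L, 2 bu: L, 3 no: L, 4 tren H, 5 pi L, 6 ge L.
Parse left to right (heavy = foot alone; LL = one foot; stranded L unfooted): (o.ˈbu:) no: (ˈtren) (pi.ˈge).
Foot heads: 2, 4, 6.
Primary stress on the leftmost head = syllable 2.
Secondary stress on 4, 6: o.ˈbu:.no:.ˌtren.pi.ˌge.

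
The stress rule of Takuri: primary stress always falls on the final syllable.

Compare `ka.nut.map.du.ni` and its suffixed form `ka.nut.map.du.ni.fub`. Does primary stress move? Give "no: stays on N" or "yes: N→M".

yes: 5→6

Base `ka.nut.map.du.ni` (5 syllables):
  The word has 5 syllables; the final syllable is syllable 5 (ni).
  → primary stress on syllable 5.
Suffixed `ka.nut.map.du.ni.fub` (6 syllables):
  The word has 6 syllables; the final syllable is syllable 6 (fub).
  → primary stress on syllable 6.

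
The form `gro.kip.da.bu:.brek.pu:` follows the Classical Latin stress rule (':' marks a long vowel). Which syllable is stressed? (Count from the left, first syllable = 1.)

Classical Latin: stress the penult if heavy (long vowel or closed), else the antepenult.
Weights: 4 bu: H, 5 brek H, 6 pu: H.
The penult (syllable 5, brek) is heavy, so it takes stress.
Stress on syllable 5: gro.kip.da.bu:.ˈbrek.pu:.

5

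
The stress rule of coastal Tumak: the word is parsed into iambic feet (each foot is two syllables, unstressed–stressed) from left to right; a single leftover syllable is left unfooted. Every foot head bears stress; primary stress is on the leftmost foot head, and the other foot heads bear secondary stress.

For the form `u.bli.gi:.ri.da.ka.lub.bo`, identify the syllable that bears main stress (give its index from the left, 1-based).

Parse left to right into iambic (σˈσ) feet: (u.ˈbli) (gi:.ˈri) (da.ˈka) (lub.ˈbo).
Foot heads (stressed positions): 2, 4, 6, 8.
End Rule Leftmost: primary stress on the leftmost head = syllable 2.
Primary stress: syllable 2 → u.ˈbli.gi:.ri.da.ka.lub.bo.

2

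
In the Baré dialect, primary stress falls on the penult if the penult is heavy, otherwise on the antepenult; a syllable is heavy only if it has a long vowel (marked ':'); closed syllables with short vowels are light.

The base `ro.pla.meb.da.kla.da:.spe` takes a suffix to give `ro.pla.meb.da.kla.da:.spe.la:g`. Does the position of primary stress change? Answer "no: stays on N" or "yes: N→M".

no: stays on 6

Base `ro.pla.meb.da.kla.da:.spe` (7 syllables):
  Weights: 5 kla L, 6 da: H, 7 spe L.
  The penult (syllable 6, da:) is heavy, so it takes stress.
  → primary stress on syllable 6.
Suffixed `ro.pla.meb.da.kla.da:.spe.la:g` (8 syllables):
  Weights: 6 da: H, 7 spe L, 8 la:g H.
  The penult (syllable 7, spe) is light, so stress falls on the antepenult (syllable 6, da:).
  → primary stress on syllable 6.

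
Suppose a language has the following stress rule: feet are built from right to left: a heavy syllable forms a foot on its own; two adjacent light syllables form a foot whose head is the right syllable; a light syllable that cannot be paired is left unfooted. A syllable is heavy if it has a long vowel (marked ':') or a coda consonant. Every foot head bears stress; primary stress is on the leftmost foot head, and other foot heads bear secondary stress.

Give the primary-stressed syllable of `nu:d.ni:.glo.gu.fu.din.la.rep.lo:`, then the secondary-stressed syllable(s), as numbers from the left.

primary 1, secondary 2, 5, 6, 8, 9

Weights: 1 nu:d H, 2 ni: H, 3 glo L, 4 gu L, 5 fu L, 6 din H, 7 la L, 8 rep H, 9 lo: H.
Parse right to left (heavy = foot alone; LL = one foot; stranded L unfooted): (ˈnu:d) (ˈni:) glo (gu.ˈfu) (ˈdin) la (ˈrep) (ˈlo:).
Foot heads: 1, 2, 5, 6, 8, 9.
Primary stress on the leftmost head = syllable 1.
Secondary stress on 2, 5, 6, 8, 9: ˈnu:d.ˌni:.glo.gu.ˌfu.ˌdin.la.ˌrep.ˌlo:.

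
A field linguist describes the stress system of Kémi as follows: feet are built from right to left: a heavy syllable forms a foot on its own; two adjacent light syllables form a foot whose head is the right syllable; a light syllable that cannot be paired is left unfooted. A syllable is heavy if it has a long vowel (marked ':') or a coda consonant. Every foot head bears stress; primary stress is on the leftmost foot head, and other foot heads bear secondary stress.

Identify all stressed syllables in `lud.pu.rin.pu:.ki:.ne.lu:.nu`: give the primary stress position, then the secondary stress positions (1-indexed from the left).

primary 1, secondary 3, 4, 5, 7

Weights: 1 lud H, 2 pu L, 3 rin H, 4 pu: H, 5 ki: H, 6 ne L, 7 lu: H, 8 nu L.
Parse right to left (heavy = foot alone; LL = one foot; stranded L unfooted): (ˈlud) pu (ˈrin) (ˈpu:) (ˈki:) ne (ˈlu:) nu.
Foot heads: 1, 3, 4, 5, 7.
Primary stress on the leftmost head = syllable 1.
Secondary stress on 3, 4, 5, 7: ˈlud.pu.ˌrin.ˌpu:.ˌki:.ne.ˌlu:.nu.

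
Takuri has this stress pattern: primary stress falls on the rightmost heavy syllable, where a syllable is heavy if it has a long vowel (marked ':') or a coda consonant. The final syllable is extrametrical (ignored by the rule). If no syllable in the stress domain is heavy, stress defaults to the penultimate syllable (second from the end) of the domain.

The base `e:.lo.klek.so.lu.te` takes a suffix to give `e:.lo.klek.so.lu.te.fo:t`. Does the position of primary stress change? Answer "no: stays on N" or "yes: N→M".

Base `e:.lo.klek.so.lu.te` (6 syllables):
  The final syllable (6, te) is extrametrical; the stress domain is syllables 1–5.
  Weights: 1 e: H, 2 lo L, 3 klek H, 4 so L, 5 lu L.
  Heavy syllables in the domain: 1, 3. The rightmost is syllable 3 (klek).
  → primary stress on syllable 3.
Suffixed `e:.lo.klek.so.lu.te.fo:t` (7 syllables):
  The final syllable (7, fo:t) is extrametrical; the stress domain is syllables 1–6.
  Weights: 1 e: H, 2 lo L, 3 klek H, 4 so L, 5 lu L, 6 te L.
  Heavy syllables in the domain: 1, 3. The rightmost is syllable 3 (klek).
  → primary stress on syllable 3.

no: stays on 3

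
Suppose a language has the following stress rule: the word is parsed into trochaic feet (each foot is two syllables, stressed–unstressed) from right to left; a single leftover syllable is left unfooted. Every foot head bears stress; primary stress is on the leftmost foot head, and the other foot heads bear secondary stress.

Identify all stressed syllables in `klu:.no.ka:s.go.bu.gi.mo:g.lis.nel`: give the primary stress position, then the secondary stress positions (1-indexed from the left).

primary 2, secondary 4, 6, 8

Parse right to left into trochaic (ˈσσ) feet: klu: (ˈno.ka:s) (ˈgo.bu) (ˈgi.mo:g) (ˈlis.nel). Syllable 1 is left unfooted.
Foot heads (stressed positions): 2, 4, 6, 8.
End Rule Leftmost: primary stress on the leftmost head = syllable 2.
Secondary stress on 4, 6, 8: klu:.ˈno.ka:s.ˌgo.bu.ˌgi.mo:g.ˌlis.nel.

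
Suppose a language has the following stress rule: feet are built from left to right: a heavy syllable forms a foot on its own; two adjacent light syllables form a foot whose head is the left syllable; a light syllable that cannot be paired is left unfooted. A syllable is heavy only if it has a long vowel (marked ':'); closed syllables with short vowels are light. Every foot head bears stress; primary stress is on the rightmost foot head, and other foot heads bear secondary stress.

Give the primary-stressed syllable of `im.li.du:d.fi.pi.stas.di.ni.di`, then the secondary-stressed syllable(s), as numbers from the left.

primary 8, secondary 1, 3, 4, 6

Weights: 1 im L, 2 li L, 3 du:d H, 4 fi L, 5 pi L, 6 stas L, 7 di L, 8 ni L, 9 di L.
Parse left to right (heavy = foot alone; LL = one foot; stranded L unfooted): (ˈim.li) (ˈdu:d) (ˈfi.pi) (ˈstas.di) (ˈni.di).
Foot heads: 1, 3, 4, 6, 8.
Primary stress on the rightmost head = syllable 8.
Secondary stress on 1, 3, 4, 6: ˌim.li.ˌdu:d.ˌfi.pi.ˌstas.di.ˈni.di.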